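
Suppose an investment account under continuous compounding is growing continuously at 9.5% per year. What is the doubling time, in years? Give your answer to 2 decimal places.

doubling time ≈ 7.30 years

doubling time = ln(2) / |r| = 0.69315 / 0.095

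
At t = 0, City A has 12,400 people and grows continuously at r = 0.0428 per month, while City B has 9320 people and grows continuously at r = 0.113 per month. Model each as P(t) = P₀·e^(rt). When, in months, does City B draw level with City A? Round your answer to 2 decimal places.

t ≈ 4.07 months

12400·e^(0.0428t) = 9320·e^(0.113t)
12400/9320 = e^((0.113 − 0.0428)t) → ln(1.33047) = 0.0702·t
t = 0.28553 / 0.0702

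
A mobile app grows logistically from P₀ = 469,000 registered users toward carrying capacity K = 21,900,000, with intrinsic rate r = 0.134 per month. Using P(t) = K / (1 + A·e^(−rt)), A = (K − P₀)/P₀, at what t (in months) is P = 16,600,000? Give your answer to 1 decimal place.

A = (21900000 − 469000)/469000 = 45.6951
16600000 = 21900000/(1 + 45.6951·e^(−0.134t)) → 1 + 45.6951·e^(−0.134t) = 1.31928
e^(−0.134t) = 0.006987 → t = ln(143.12049)/0.134 = 4.96369/0.134

t ≈ 37.0 months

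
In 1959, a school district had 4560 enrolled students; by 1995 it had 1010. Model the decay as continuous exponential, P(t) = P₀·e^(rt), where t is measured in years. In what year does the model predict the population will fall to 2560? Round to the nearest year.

year 1973

r = ln(1010/4560) / 36 = -1.50737/36 ≈ -0.041871 per year
t = ln(2560/4560) / r = -0.57732/-0.041871 ≈ 13.79 years after 1959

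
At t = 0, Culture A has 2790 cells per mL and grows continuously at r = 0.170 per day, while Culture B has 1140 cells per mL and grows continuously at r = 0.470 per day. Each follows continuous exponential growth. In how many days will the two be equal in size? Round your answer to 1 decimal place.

t ≈ 3.0 days

2790·e^(0.17t) = 1140·e^(0.47t)
2790/1140 = e^((0.47 − 0.17)t) → ln(2.44737) = 0.3·t
t = 0.89501 / 0.3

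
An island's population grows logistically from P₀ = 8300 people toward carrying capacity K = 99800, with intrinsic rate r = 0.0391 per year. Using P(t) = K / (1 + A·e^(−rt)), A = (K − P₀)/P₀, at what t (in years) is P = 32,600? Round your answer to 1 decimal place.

t ≈ 42.9 years

A = (99800 − 8300)/8300 = 11.0241
32600 = 99800/(1 + 11.0241·e^(−0.0391t)) → 1 + 11.0241·e^(−0.0391t) = 3.06135
e^(−0.0391t) = 0.186986 → t = ln(5.348)/0.0391 = 1.67672/0.0391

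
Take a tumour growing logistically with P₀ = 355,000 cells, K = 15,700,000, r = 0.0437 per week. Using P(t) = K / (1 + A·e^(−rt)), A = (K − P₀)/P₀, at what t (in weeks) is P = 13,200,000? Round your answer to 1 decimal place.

A = (15700000 − 355000)/355000 = 43.22535
13200000 = 15700000/(1 + 43.22535·e^(−0.0437t)) → 1 + 43.22535·e^(−0.0437t) = 1.18939
e^(−0.0437t) = 0.004382 → t = ln(228.22986)/0.0437 = 5.43035/0.0437

t ≈ 124.3 weeks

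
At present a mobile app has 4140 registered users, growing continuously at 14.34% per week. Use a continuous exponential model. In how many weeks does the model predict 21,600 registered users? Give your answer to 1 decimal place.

t ≈ 11.5 weeks

21600 = 4140 · e^(0.1434·t)
t = ln(21600/4140) / 0.1434 = ln(5.21739) / 0.1434 = 1.652 / 0.1434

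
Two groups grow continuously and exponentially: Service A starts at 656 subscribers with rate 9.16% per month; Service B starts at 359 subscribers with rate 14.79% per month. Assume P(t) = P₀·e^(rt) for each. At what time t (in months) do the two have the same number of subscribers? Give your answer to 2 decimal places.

t ≈ 10.71 months

656·e^(0.0916t) = 359·e^(0.1479t)
656/359 = e^((0.1479 − 0.0916)t) → ln(1.8273) = 0.0563·t
t = 0.60284 / 0.0563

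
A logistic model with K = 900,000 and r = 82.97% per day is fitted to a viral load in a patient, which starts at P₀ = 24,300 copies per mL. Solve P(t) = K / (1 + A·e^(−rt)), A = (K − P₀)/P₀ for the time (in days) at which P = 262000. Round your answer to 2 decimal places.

A = (900000 − 24300)/24300 = 36.03704
262000 = 900000/(1 + 36.03704·e^(−0.8297t)) → 1 + 36.03704·e^(−0.8297t) = 3.43511
e^(−0.8297t) = 0.067573 → t = ln(14.79891)/0.8297 = 2.69455/0.8297

t ≈ 3.25 days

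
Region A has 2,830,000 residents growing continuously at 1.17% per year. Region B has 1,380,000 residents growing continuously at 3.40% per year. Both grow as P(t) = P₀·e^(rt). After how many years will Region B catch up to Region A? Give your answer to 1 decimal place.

2830000·e^(0.0117t) = 1380000·e^(0.034t)
2830000/1380000 = e^((0.034 − 0.0117)t) → ln(2.05072) = 0.0223·t
t = 0.71819 / 0.0223

t ≈ 32.2 years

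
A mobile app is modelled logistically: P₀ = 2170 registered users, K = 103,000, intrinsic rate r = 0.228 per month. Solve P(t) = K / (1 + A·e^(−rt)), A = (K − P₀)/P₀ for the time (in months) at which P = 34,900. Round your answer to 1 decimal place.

A = (103000 − 2170)/2170 = 46.46544
34900 = 103000/(1 + 46.46544·e^(−0.228t)) → 1 + 46.46544·e^(−0.228t) = 2.95129
e^(−0.228t) = 0.041994 → t = ln(23.81268)/0.228 = 3.17022/0.228

t ≈ 13.9 months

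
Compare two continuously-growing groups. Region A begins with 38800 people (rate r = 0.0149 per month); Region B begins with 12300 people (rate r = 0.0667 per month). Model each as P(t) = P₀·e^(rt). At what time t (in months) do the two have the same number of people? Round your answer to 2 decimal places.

t ≈ 22.18 months

38800·e^(0.0149t) = 12300·e^(0.0667t)
38800/12300 = e^((0.0667 − 0.0149)t) → ln(3.15447) = 0.0518·t
t = 1.14882 / 0.0518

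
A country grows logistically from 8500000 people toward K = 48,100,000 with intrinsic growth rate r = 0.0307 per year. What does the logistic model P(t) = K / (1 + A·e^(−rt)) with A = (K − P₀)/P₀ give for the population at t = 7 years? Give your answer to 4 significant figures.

≈ 10,110,000 people

A = (48100000 − 8500000)/8500000 = 4.65882
P(7) = 48100000 / (1 + 4.65882·e^(−0.0307·7)) = 48100000 / (1 + 4.65882·0.806622)
= 48100000 / 4.75791 ≈ 10109480.82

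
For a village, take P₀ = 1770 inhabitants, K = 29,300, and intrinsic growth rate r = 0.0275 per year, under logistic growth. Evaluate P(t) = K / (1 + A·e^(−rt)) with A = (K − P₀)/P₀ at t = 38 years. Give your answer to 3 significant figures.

≈ 4,530 inhabitants

A = (29300 − 1770)/1770 = 15.55367
P(38) = 29300 / (1 + 15.55367·e^(−0.0275·38)) = 29300 / (1 + 15.55367·0.351692)
= 29300 / 6.4701 ≈ 4528.52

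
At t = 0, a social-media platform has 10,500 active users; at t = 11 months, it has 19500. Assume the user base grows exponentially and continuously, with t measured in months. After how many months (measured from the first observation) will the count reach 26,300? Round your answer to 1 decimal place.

r = ln(19500/10500) / 11 ≈ 0.056276 per month
t = ln(26300/10500) / r = 0.91819 / 0.056276 ≈ 16.316

t ≈ 16.3 months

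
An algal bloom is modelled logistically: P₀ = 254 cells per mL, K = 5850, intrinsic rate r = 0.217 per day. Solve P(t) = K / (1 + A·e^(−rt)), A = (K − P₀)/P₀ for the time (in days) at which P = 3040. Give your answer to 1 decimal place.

A = (5850 − 254)/254 = 22.0315
3040 = 5850/(1 + 22.0315·e^(−0.217t)) → 1 + 22.0315·e^(−0.217t) = 1.92434
e^(−0.217t) = 0.041955 → t = ln(23.83479)/0.217 = 3.17115/0.217

t ≈ 14.6 days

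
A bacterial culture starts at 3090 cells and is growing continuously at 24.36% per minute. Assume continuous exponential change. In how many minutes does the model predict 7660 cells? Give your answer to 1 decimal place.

7660 = 3090 · e^(0.2436·t)
t = ln(7660/3090) / 0.2436 = ln(2.47896) / 0.2436 = 0.90784 / 0.2436

t ≈ 3.7 minutes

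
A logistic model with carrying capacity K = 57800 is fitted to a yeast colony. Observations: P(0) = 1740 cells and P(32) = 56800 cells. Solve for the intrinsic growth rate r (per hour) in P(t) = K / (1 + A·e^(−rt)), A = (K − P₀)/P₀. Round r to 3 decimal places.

r ≈ 0.235 per hour

A = (57800 − 1740)/1740 = 32.21839
56800 = 57800/(1 + 32.21839·e^(−r·32)) → e^(−32r) = (1.01761 − 1)/32.21839 = 0.000546
r = −ln(0.000546)/32 = 7.51207/32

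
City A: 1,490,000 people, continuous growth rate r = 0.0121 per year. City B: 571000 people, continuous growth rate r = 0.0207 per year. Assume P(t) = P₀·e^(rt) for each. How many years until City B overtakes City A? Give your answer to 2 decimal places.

1490000·e^(0.0121t) = 571000·e^(0.0207t)
1490000/571000 = e^((0.0207 − 0.0121)t) → ln(2.60946) = 0.0086·t
t = 0.95914 / 0.0086

t ≈ 111.53 years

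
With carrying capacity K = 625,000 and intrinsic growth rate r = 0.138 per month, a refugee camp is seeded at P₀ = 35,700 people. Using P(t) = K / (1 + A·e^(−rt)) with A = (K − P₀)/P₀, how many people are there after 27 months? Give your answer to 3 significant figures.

≈ 447,000 people

A = (625000 − 35700)/35700 = 16.507
P(27) = 625000 / (1 + 16.507·e^(−0.138·27)) = 625000 / (1 + 16.507·0.024089)
= 625000 / 1.39764 ≈ 447183.3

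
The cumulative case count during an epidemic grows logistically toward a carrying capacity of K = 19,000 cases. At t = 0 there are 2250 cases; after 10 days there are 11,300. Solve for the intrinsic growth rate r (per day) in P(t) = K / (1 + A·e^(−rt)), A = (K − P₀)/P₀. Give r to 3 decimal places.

A = (19000 − 2250)/2250 = 7.44444
11300 = 19000/(1 + 7.44444·e^(−r·10)) → e^(−10r) = (1.68142 − 1)/7.44444 = 0.091533
r = −ln(0.091533)/10 = 2.39105/10

r ≈ 0.239 per day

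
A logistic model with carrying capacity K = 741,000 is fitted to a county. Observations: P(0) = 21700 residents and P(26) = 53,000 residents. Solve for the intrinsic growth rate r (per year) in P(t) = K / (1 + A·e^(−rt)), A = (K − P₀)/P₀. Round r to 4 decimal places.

r ≈ 0.0361 per year

A = (741000 − 21700)/21700 = 33.14747
53000 = 741000/(1 + 33.14747·e^(−r·26)) → e^(−26r) = (13.98113 − 1)/33.14747 = 0.391618
r = −ln(0.391618)/26 = 0.93747/26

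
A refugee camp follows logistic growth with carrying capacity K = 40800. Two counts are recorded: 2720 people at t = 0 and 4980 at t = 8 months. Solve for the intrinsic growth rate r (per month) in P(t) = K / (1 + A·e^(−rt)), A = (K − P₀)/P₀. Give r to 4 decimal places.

r ≈ 0.0832 per month

A = (40800 − 2720)/2720 = 14
4980 = 40800/(1 + 14·e^(−r·8)) → e^(−8r) = (8.19277 − 1)/14 = 0.513769
r = −ln(0.513769)/8 = 0.66598/8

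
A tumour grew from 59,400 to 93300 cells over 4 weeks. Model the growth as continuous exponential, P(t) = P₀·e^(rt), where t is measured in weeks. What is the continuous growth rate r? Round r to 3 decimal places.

93300 = 59400 · e^(r·4)
e^(4r) = 93300/59400 = 1.57071
r = ln(1.57071) / 4 = 0.45153 / 4

r ≈ 0.113 per week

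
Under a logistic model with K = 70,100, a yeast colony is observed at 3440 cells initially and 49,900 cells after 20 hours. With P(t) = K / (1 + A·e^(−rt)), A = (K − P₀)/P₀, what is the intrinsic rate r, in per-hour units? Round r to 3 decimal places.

A = (70100 − 3440)/3440 = 19.37791
49900 = 70100/(1 + 19.37791·e^(−r·20)) → e^(−20r) = (1.40481 − 1)/19.37791 = 0.02089
r = −ln(0.02089)/20 = 3.86847/20

r ≈ 0.193 per hour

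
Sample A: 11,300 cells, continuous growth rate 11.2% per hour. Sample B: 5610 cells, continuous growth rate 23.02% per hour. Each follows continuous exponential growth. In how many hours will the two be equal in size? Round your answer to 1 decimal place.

t ≈ 5.9 hours

11300·e^(0.112t) = 5610·e^(0.2302t)
11300/5610 = e^((0.2302 − 0.112)t) → ln(2.01426) = 0.1182·t
t = 0.70025 / 0.1182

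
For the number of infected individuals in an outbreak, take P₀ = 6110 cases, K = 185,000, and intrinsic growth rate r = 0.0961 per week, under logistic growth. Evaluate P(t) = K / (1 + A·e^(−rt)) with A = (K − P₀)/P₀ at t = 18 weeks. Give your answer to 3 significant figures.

A = (185000 − 6110)/6110 = 29.27823
P(18) = 185000 / (1 + 29.27823·e^(−0.0961·18)) = 185000 / (1 + 29.27823·0.17732)
= 185000 / 6.19161 ≈ 29879.13

≈ 29,900 cases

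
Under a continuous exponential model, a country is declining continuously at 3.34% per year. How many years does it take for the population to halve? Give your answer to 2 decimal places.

half-life ≈ 20.75 years

half-life = ln(2) / |r| = 0.69315 / 0.0334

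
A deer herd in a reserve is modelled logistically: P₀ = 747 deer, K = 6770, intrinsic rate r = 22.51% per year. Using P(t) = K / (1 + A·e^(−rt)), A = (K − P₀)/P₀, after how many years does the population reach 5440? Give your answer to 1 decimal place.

t ≈ 15.5 years

A = (6770 − 747)/747 = 8.06292
5440 = 6770/(1 + 8.06292·e^(−0.2251t)) → 1 + 8.06292·e^(−0.2251t) = 1.24449
e^(−0.2251t) = 0.030322 → t = ln(32.97915)/0.2251 = 3.49588/0.2251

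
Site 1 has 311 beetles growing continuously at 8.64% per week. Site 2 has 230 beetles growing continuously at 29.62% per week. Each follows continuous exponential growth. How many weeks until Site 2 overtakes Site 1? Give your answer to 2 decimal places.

t ≈ 1.44 weeks

311·e^(0.0864t) = 230·e^(0.2962t)
311/230 = e^((0.2962 − 0.0864)t) → ln(1.35217) = 0.2098·t
t = 0.30171 / 0.2098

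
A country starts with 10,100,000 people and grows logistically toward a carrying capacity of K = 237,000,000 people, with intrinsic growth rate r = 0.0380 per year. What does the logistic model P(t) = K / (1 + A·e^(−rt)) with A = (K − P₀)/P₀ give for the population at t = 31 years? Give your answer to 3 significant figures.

≈ 29,900,000 people

A = (237000000 − 10100000)/10100000 = 22.46535
P(31) = 237000000 / (1 + 22.46535·e^(−0.038·31)) = 237000000 / (1 + 22.46535·0.307894)
= 237000000 / 7.91694 ≈ 29935795.65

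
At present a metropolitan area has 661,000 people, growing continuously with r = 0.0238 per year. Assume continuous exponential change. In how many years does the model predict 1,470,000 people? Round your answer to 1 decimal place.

1470000 = 661000 · e^(0.0238·t)
t = ln(1470000/661000) / 0.0238 = ln(2.2239) / 0.0238 = 0.79926 / 0.0238

t ≈ 33.6 years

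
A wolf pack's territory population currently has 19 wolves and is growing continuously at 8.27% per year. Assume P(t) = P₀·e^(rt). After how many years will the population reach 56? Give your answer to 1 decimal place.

t ≈ 13.1 years

56 = 19 · e^(0.0827·t)
t = ln(56/19) / 0.0827 = ln(2.94737) / 0.0827 = 1.08091 / 0.0827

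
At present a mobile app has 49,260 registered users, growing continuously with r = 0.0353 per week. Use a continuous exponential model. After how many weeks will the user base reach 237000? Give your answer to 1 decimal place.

t ≈ 44.5 weeks

237000 = 49260 · e^(0.0353·t)
t = ln(237000/49260) / 0.0353 = ln(4.81121) / 0.0353 = 1.57095 / 0.0353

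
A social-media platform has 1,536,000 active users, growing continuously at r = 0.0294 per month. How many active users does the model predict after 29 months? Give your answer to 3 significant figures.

P(29) = 1536000 · e^(0.0294·29) = 1536000 · e^(0.8526)
= 1536000 · 2.34574 ≈ 3603053.34

≈ 3,600,000 active users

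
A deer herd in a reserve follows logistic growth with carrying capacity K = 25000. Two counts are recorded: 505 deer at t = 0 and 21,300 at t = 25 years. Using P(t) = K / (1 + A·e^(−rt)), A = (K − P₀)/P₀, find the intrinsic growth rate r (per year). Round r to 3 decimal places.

r ≈ 0.225 per year

A = (25000 − 505)/505 = 48.50495
21300 = 25000/(1 + 48.50495·e^(−r·25)) → e^(−25r) = (1.17371 − 1)/48.50495 = 0.003581
r = −ln(0.003581)/25 = 5.63204/25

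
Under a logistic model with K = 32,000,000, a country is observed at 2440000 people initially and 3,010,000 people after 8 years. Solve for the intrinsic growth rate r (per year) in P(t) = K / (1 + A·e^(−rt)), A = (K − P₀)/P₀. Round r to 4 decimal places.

r ≈ 0.0287 per year

A = (32000000 − 2440000)/2440000 = 12.11475
3010000 = 32000000/(1 + 12.11475·e^(−r·8)) → e^(−8r) = (10.63123 − 1)/12.11475 = 0.795
r = −ln(0.795)/8 = 0.22941/8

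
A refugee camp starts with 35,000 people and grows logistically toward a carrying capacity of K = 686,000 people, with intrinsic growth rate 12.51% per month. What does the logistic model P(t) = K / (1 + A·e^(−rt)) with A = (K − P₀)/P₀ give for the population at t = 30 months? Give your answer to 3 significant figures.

A = (686000 − 35000)/35000 = 18.6
P(30) = 686000 / (1 + 18.6·e^(−0.1251·30)) = 686000 / (1 + 18.6·0.023447)
= 686000 / 1.43612 ≈ 477676.04

≈ 478,000 people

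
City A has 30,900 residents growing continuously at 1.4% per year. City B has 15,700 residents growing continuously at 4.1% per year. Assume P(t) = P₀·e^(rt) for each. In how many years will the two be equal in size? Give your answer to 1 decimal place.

t ≈ 25.1 years

30900·e^(0.014t) = 15700·e^(0.041t)
30900/15700 = e^((0.041 − 0.014)t) → ln(1.96815) = 0.027·t
t = 0.6771 / 0.027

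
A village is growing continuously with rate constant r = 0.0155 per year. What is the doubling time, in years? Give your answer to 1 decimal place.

doubling time = ln(2) / |r| = 0.69315 / 0.0155

doubling time ≈ 44.7 years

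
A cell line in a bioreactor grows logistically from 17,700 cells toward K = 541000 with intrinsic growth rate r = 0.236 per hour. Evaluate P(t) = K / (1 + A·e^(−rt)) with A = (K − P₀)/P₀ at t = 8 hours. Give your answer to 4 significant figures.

A = (541000 − 17700)/17700 = 29.56497
P(8) = 541000 / (1 + 29.56497·e^(−0.236·8)) = 541000 / (1 + 29.56497·0.151374)
= 541000 / 5.47538 ≈ 98806.01

≈ 98,810 cells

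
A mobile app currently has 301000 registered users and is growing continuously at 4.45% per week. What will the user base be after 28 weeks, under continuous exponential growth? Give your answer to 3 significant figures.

P(28) = 301000 · e^(0.0445·28) = 301000 · e^(1.246)
= 301000 · 3.47641 ≈ 1046399.25

≈ 1,050,000 registered users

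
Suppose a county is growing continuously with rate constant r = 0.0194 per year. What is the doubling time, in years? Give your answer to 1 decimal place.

doubling time ≈ 35.7 years

doubling time = ln(2) / |r| = 0.69315 / 0.0194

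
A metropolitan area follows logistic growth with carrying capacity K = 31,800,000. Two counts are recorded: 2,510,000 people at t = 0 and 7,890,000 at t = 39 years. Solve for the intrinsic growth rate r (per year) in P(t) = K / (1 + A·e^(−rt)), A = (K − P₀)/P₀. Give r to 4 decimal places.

A = (31800000 − 2510000)/2510000 = 11.66932
7890000 = 31800000/(1 + 11.66932·e^(−r·39)) → e^(−39r) = (4.03042 − 1)/11.66932 = 0.259691
r = −ln(0.259691)/39 = 1.34826/39

r ≈ 0.0346 per year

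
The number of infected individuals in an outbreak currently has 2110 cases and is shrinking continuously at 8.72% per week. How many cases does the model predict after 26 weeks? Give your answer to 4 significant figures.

≈ 218.6 cases

P(26) = 2110 · e^(-0.0872·26) = 2110 · e^(-2.2672)
= 2110 · 0.1036 ≈ 218.6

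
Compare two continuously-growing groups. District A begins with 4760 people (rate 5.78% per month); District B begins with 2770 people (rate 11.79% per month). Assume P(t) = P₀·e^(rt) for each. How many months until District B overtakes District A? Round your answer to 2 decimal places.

4760·e^(0.0578t) = 2770·e^(0.1179t)
4760/2770 = e^((0.1179 − 0.0578)t) → ln(1.71841) = 0.0601·t
t = 0.5414 / 0.0601

t ≈ 9.01 months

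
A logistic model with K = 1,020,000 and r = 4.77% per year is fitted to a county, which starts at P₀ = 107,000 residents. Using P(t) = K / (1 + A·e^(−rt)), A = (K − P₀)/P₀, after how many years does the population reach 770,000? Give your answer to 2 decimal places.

A = (1020000 − 107000)/107000 = 8.53271
770000 = 1020000/(1 + 8.53271·e^(−0.0477t)) → 1 + 8.53271·e^(−0.0477t) = 1.32468
e^(−0.0477t) = 0.038051 → t = ln(26.28075)/0.0477 = 3.26884/0.0477

t ≈ 68.53 years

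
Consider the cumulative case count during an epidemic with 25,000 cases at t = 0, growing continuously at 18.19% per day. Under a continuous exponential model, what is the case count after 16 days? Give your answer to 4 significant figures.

P(16) = 25000 · e^(0.1819·16) = 25000 · e^(2.9104)
= 25000 · 18.36414 ≈ 459103.57

≈ 459,100 cases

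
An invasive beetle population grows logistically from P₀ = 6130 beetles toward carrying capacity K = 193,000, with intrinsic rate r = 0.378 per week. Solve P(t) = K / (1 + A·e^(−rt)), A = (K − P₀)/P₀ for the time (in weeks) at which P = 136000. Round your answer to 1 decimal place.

t ≈ 11.3 weeks

A = (193000 − 6130)/6130 = 30.4845
136000 = 193000/(1 + 30.4845·e^(−0.378t)) → 1 + 30.4845·e^(−0.378t) = 1.41912
e^(−0.378t) = 0.013749 → t = ln(72.73495)/0.378 = 4.28682/0.378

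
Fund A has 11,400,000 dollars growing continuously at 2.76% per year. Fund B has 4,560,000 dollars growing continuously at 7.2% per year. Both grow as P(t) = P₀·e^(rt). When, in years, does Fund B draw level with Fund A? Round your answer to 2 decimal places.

11400000·e^(0.0276t) = 4560000·e^(0.072t)
11400000/4560000 = e^((0.072 − 0.0276)t) → ln(2.5) = 0.0444·t
t = 0.91629 / 0.0444

t ≈ 20.64 years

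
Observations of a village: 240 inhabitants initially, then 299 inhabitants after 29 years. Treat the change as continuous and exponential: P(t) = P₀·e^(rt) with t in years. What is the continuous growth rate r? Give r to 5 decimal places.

r ≈ 0.00758 per year

299 = 240 · e^(r·29)
e^(29r) = 299/240 = 1.24583
r = ln(1.24583) / 29 = 0.2198 / 29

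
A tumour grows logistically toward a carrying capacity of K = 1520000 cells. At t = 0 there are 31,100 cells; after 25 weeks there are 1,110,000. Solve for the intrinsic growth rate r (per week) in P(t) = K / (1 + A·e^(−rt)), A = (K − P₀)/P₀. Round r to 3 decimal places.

A = (1520000 − 31100)/31100 = 47.8746
1110000 = 1520000/(1 + 47.8746·e^(−r·25)) → e^(−25r) = (1.36937 − 1)/47.8746 = 0.007715
r = −ln(0.007715)/25 = 4.86454/25

r ≈ 0.195 per week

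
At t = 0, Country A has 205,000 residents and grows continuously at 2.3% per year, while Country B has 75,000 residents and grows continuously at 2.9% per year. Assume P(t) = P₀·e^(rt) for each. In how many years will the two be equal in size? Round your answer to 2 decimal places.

t ≈ 167.59 years

205000·e^(0.023t) = 75000·e^(0.029t)
205000/75000 = e^((0.029 − 0.023)t) → ln(2.73333) = 0.006·t
t = 1.00552 / 0.006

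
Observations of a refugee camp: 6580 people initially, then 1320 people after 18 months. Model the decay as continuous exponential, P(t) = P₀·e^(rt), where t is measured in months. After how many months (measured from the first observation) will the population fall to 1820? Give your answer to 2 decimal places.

t ≈ 14.40 months

r = ln(1320/6580) / 18 ≈ -0.089245 per month
t = ln(1820/6580) / r = -1.2852 / -0.089245 ≈ 14.401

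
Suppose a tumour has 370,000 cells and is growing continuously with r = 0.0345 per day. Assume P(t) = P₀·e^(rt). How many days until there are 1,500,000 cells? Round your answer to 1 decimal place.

t ≈ 40.6 days

1500000 = 370000 · e^(0.0345·t)
t = ln(1500000/370000) / 0.0345 = ln(4.05405) / 0.0345 = 1.39972 / 0.0345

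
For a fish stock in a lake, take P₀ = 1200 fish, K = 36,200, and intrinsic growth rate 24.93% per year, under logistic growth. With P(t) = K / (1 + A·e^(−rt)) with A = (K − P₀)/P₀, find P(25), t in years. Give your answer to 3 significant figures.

A = (36200 − 1200)/1200 = 29.16667
P(25) = 36200 / (1 + 29.16667·e^(−0.2493·25)) = 36200 / (1 + 29.16667·0.001965)
= 36200 / 1.0573 ≈ 34238.19

≈ 34,200 fish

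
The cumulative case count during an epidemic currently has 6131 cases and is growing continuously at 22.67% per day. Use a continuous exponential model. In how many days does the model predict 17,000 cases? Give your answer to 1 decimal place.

t ≈ 4.5 days

17000 = 6131 · e^(0.2267·t)
t = ln(17000/6131) / 0.2267 = ln(2.77279) / 0.2267 = 1.01986 / 0.2267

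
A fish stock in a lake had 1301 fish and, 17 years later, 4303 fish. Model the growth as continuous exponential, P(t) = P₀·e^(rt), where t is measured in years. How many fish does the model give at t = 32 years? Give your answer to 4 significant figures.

r = ln(4303/1301) / 17 ≈ 0.070363 per year
P(32) = 1301 · e^(0.070363·32) = 1301 · 9.50323 ≈ 12363.7

≈ 12,360 fish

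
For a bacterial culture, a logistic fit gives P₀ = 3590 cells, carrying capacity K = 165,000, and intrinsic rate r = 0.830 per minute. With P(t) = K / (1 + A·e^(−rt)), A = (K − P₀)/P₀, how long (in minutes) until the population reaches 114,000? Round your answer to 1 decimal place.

t ≈ 5.6 minutes

A = (165000 − 3590)/3590 = 44.961
114000 = 165000/(1 + 44.961·e^(−0.83t)) → 1 + 44.961·e^(−0.83t) = 1.44737
e^(−0.83t) = 0.00995 → t = ln(100.50107)/0.83 = 4.61017/0.83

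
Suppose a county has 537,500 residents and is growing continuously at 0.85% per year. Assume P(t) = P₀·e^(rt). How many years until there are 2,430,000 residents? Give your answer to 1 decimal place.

t ≈ 177.5 years

2430000 = 537500 · e^(0.0085·t)
t = ln(2430000/537500) / 0.0085 = ln(4.52093) / 0.0085 = 1.50872 / 0.0085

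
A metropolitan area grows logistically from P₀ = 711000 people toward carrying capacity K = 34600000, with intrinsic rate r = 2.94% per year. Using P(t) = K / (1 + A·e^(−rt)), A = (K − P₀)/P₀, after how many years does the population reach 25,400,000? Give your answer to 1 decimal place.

A = (34600000 − 711000)/711000 = 47.66385
25400000 = 34600000/(1 + 47.66385·e^(−0.0294t)) → 1 + 47.66385·e^(−0.0294t) = 1.3622
e^(−0.0294t) = 0.007599 → t = ln(131.59368)/0.0294 = 4.87972/0.0294

t ≈ 166.0 years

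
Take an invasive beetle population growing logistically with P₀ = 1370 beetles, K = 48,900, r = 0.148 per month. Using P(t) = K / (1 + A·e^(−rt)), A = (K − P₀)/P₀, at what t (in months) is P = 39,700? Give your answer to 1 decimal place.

A = (48900 − 1370)/1370 = 34.69343
39700 = 48900/(1 + 34.69343·e^(−0.148t)) → 1 + 34.69343·e^(−0.148t) = 1.23174
e^(−0.148t) = 0.00668 → t = ln(149.7097)/0.148 = 5.0087/0.148

t ≈ 33.8 months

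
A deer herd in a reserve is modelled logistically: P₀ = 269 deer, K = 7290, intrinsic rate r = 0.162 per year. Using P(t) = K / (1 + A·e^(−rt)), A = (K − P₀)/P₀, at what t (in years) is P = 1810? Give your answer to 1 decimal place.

A = (7290 − 269)/269 = 26.10037
1810 = 7290/(1 + 26.10037·e^(−0.162t)) → 1 + 26.10037·e^(−0.162t) = 4.02762
e^(−0.162t) = 0.115999 → t = ln(8.62074)/0.162 = 2.15417/0.162

t ≈ 13.3 years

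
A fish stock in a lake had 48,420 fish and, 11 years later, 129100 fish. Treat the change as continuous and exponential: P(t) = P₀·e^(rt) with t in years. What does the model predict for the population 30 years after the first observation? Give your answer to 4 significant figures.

r = ln(129100/48420) / 11 ≈ 0.089152 per year
P(30) = 48420 · e^(0.089152·30) = 48420 · 14.50606 ≈ 702383.36

≈ 702,400 fish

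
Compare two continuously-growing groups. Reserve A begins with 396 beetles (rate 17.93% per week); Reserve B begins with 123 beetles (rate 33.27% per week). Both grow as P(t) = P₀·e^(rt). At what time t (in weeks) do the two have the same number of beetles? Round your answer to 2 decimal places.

t ≈ 7.62 weeks

396·e^(0.1793t) = 123·e^(0.3327t)
396/123 = e^((0.3327 − 0.1793)t) → ln(3.21951) = 0.1534·t
t = 1.16923 / 0.1534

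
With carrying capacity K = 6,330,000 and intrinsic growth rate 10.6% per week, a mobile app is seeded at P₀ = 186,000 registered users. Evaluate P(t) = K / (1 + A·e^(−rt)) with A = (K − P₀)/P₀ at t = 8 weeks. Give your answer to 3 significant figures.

A = (6330000 − 186000)/186000 = 33.03226
P(8) = 6330000 / (1 + 33.03226·e^(−0.106·8)) = 6330000 / (1 + 33.03226·0.428271)
= 6330000 / 15.14675 ≈ 417911.56

≈ 418,000 registered users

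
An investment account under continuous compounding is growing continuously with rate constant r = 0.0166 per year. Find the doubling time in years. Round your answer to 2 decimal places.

doubling time = ln(2) / |r| = 0.69315 / 0.0166

doubling time ≈ 41.76 years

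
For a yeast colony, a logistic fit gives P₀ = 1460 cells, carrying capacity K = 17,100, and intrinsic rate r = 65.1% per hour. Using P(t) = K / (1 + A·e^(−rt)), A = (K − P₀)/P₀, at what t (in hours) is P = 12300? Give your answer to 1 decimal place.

t ≈ 5.1 hours

A = (17100 − 1460)/1460 = 10.71233
12300 = 17100/(1 + 10.71233·e^(−0.651t)) → 1 + 10.71233·e^(−0.651t) = 1.39024
e^(−0.651t) = 0.036429 → t = ln(27.45034)/0.651 = 3.31238/0.651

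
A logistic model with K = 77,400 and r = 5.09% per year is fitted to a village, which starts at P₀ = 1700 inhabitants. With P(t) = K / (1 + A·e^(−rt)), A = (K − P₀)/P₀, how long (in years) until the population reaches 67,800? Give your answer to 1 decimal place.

A = (77400 − 1700)/1700 = 44.52941
67800 = 77400/(1 + 44.52941·e^(−0.0509t)) → 1 + 44.52941·e^(−0.0509t) = 1.14159
e^(−0.0509t) = 0.00318 → t = ln(314.48897)/0.0509 = 5.75095/0.0509

t ≈ 113.0 years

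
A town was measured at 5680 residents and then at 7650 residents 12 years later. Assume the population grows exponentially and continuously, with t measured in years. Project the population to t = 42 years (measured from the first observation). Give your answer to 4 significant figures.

≈ 16,100 residents

r = ln(7650/5680) / 12 ≈ 0.024813 per year
P(42) = 5680 · e^(0.024813·42) = 5680 · 2.83528 ≈ 16104.39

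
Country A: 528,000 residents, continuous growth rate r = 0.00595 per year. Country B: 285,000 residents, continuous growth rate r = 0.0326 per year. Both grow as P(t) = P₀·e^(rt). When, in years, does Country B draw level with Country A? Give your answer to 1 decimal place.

528000·e^(0.00595t) = 285000·e^(0.0326t)
528000/285000 = e^((0.0326 − 0.00595)t) → ln(1.85263) = 0.02665·t
t = 0.61661 / 0.02665

t ≈ 23.1 years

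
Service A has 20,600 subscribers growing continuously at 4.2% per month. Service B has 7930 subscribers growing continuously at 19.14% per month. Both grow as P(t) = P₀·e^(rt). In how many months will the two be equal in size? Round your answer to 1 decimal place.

20600·e^(0.042t) = 7930·e^(0.1914t)
20600/7930 = e^((0.1914 − 0.042)t) → ln(2.59773) = 0.1494·t
t = 0.95464 / 0.1494

t ≈ 6.4 months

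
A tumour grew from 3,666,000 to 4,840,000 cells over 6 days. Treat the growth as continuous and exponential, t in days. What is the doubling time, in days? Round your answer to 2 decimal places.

r = ln(4840000/3666000) / 6 = ln(1.32024) / 6 ≈ 0.046302 per day
doubling time = ln 2 / |r| = 0.69315 / 0.046302

doubling time ≈ 14.97 days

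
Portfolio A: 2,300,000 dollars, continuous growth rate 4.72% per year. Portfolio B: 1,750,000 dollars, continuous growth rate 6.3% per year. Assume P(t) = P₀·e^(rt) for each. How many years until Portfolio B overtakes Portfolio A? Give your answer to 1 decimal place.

2300000·e^(0.0472t) = 1750000·e^(0.063t)
2300000/1750000 = e^((0.063 − 0.0472)t) → ln(1.31429) = 0.0158·t
t = 0.27329 / 0.0158

t ≈ 17.3 years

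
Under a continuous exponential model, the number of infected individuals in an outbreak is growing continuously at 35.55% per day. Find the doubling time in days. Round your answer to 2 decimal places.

doubling time = ln(2) / |r| = 0.69315 / 0.3555

doubling time ≈ 1.95 days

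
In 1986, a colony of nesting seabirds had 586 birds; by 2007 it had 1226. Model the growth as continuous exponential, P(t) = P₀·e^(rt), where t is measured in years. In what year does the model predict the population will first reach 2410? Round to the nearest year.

r = ln(1226/586) / 21 = 0.73819/21 ≈ 0.035152 per year
t = ln(2410/586) / r = 1.41406/0.035152 ≈ 40.23 years after 1986

year 2026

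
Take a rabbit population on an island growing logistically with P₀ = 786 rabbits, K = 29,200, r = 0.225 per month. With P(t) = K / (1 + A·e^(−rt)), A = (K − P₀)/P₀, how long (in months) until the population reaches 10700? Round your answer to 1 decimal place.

t ≈ 13.5 months

A = (29200 − 786)/786 = 36.15013
10700 = 29200/(1 + 36.15013·e^(−0.225t)) → 1 + 36.15013·e^(−0.225t) = 2.72897
e^(−0.225t) = 0.047828 → t = ln(20.90845)/0.225 = 3.04015/0.225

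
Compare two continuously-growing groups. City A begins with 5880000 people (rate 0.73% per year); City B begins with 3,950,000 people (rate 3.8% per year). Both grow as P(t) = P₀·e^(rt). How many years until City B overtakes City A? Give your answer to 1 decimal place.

5880000·e^(0.0073t) = 3950000·e^(0.038t)
5880000/3950000 = e^((0.038 − 0.0073)t) → ln(1.48861) = 0.0307·t
t = 0.39784 / 0.0307

t ≈ 13.0 years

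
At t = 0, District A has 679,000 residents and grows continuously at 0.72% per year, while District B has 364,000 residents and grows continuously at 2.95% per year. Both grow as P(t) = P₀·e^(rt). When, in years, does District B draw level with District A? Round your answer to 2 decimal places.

t ≈ 27.96 years

679000·e^(0.0072t) = 364000·e^(0.0295t)
679000/364000 = e^((0.0295 − 0.0072)t) → ln(1.86538) = 0.0223·t
t = 0.62347 / 0.0223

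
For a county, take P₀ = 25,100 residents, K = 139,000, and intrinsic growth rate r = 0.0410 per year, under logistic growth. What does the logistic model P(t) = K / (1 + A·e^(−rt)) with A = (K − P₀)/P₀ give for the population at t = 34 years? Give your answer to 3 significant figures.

≈ 65,400 residents

A = (139000 − 25100)/25100 = 4.53785
P(34) = 139000 / (1 + 4.53785·e^(−0.041·34)) = 139000 / (1 + 4.53785·0.248081)
= 139000 / 2.12575 ≈ 65388.56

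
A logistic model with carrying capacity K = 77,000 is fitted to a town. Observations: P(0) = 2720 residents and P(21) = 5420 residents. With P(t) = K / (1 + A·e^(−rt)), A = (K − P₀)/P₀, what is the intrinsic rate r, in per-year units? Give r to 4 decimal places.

A = (77000 − 2720)/2720 = 27.30882
5420 = 77000/(1 + 27.30882·e^(−r·21)) → e^(−21r) = (14.20664 − 1)/27.30882 = 0.483603
r = −ln(0.483603)/21 = 0.72649/21

r ≈ 0.0346 per year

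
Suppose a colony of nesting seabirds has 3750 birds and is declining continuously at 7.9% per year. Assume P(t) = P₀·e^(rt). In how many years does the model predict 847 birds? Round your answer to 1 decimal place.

t ≈ 18.8 years

847 = 3750 · e^(-0.079·t)
t = ln(847/3750) / -0.079 = ln(0.22587) / -0.079 = -1.48781 / -0.079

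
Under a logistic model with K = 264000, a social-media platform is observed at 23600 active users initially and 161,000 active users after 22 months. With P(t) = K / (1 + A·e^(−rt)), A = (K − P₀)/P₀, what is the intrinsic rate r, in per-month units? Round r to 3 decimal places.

r ≈ 0.126 per month

A = (264000 − 23600)/23600 = 10.18644
161000 = 264000/(1 + 10.18644·e^(−r·22)) → e^(−22r) = (1.63975 − 1)/10.18644 = 0.062804
r = −ln(0.062804)/22 = 2.76773/22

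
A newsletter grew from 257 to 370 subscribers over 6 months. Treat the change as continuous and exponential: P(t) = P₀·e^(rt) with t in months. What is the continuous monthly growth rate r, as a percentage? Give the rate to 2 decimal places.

r ≈ 6.07% per month

370 = 257 · e^(r·6)
e^(6r) = 370/257 = 1.43969
r = ln(1.43969) / 6 = 0.36443 / 6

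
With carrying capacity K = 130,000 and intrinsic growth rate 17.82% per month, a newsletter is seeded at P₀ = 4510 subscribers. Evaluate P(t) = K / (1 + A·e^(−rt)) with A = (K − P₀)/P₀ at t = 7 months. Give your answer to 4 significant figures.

A = (130000 − 4510)/4510 = 27.82483
P(7) = 130000 / (1 + 27.82483·e^(−0.1782·7)) = 130000 / (1 + 27.82483·0.287251)
= 130000 / 8.9927 ≈ 14456.17

≈ 14,460 subscribers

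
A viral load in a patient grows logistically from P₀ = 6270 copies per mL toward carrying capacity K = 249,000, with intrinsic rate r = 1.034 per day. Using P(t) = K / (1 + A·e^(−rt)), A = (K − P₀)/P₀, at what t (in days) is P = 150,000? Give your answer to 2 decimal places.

A = (249000 − 6270)/6270 = 38.71292
150000 = 249000/(1 + 38.71292·e^(−1.034t)) → 1 + 38.71292·e^(−1.034t) = 1.66
e^(−1.034t) = 0.017049 → t = ln(58.65594)/1.034 = 4.07169/1.034

t ≈ 3.94 days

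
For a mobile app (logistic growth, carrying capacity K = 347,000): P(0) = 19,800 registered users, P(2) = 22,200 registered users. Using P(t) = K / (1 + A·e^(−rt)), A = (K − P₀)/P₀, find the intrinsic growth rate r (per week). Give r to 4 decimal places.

A = (347000 − 19800)/19800 = 16.52525
22200 = 347000/(1 + 16.52525·e^(−r·2)) → e^(−2r) = (15.63063 − 1)/16.52525 = 0.88535
r = −ln(0.88535)/2 = 0.12177/2

r ≈ 0.0609 per week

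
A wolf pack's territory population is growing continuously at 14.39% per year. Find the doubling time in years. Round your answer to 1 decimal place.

doubling time ≈ 4.8 years

doubling time = ln(2) / |r| = 0.69315 / 0.1439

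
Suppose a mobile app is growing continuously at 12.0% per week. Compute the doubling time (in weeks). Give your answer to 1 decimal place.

doubling time ≈ 5.8 weeks

doubling time = ln(2) / |r| = 0.69315 / 0.12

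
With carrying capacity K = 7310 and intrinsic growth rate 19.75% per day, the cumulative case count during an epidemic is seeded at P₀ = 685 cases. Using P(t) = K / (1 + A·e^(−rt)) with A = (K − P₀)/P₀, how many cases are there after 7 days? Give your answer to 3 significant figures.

≈ 2,130 cases

A = (7310 − 685)/685 = 9.67153
P(7) = 7310 / (1 + 9.67153·e^(−0.1975·7)) = 7310 / (1 + 9.67153·0.25095)
= 7310 / 3.42707 ≈ 2133.01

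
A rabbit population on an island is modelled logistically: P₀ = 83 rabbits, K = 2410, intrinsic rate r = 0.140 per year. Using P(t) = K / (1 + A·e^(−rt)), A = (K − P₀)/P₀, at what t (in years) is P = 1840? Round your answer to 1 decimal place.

A = (2410 − 83)/83 = 28.03614
1840 = 2410/(1 + 28.03614·e^(−0.14t)) → 1 + 28.03614·e^(−0.14t) = 1.30978
e^(−0.14t) = 0.011049 → t = ln(90.50264)/0.14 = 4.50538/0.14

t ≈ 32.2 years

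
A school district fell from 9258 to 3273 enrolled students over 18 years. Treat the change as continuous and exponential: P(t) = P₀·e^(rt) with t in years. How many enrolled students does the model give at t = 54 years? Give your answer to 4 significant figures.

r = ln(3273/9258) / 18 ≈ -0.057766 per year
P(54) = 9258 · e^(-0.057766·54) = 9258 · 0.04419 ≈ 409.08

≈ 409.1 enrolled students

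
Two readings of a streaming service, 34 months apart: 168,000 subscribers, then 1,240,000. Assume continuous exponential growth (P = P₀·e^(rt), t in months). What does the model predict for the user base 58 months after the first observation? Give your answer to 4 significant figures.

r = ln(1240000/168000) / 34 ≈ 0.058791 per month
P(58) = 168000 · e^(0.058791·58) = 168000 · 30.262 ≈ 5084016.03

≈ 5,084,000 subscribers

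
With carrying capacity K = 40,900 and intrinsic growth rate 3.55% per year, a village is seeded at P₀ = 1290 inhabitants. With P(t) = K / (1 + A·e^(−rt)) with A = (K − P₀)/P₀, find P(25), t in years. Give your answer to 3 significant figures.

A = (40900 − 1290)/1290 = 30.70543
P(25) = 40900 / (1 + 30.70543·e^(−0.0355·25)) = 40900 / (1 + 30.70543·0.411684)
= 40900 / 13.64092 ≈ 2998.33

≈ 3,000 inhabitants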